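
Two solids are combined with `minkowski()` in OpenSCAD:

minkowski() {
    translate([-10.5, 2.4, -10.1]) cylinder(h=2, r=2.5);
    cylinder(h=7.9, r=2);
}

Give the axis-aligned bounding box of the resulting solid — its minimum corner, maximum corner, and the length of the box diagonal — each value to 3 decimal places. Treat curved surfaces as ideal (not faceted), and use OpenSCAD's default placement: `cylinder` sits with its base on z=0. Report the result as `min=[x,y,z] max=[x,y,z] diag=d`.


A = translate([-10.5, 2.4, -10.1]) cylinder(h=2, r=2.5) → bbox [-13,-0.1,-10.1] .. [-8,4.9,-8.1]
B = cylinder(h=7.9, r=2) → bbox [-2,-2,0] .. [2,2,7.9]
lo = A.lo+B.lo = [-13-2, -0.1-2, -10.1+0] = [-15.000,-2.100,-10.100]
hi = A.hi+B.hi = [-8+2, 4.9+2, -8.1+7.9] = [-6.000,6.900,-0.200]
diag = √(9²+9²+9.9²) = √260.01 = 16.125

min=[-15.000,-2.100,-10.100] max=[-6.000,6.900,-0.200] diag=16.125


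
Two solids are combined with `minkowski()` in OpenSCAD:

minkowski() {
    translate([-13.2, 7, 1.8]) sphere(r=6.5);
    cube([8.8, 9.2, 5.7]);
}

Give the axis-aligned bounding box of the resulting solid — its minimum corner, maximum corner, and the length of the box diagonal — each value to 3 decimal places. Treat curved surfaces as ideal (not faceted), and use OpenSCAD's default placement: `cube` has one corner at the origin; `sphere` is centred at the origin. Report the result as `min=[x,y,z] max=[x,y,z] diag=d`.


A = translate([-13.2, 7, 1.8]) sphere(r=6.5) → bbox [-19.7,0.5,-4.7] .. [-6.7,13.5,8.3]
B = cube([8.8, 9.2, 5.7]) → bbox [0,0,0] .. [8.8,9.2,5.7]
lo = A.lo+B.lo = [-19.7+0, 0.5+0, -4.7+0] = [-19.700,0.500,-4.700]
hi = A.hi+B.hi = [-6.7+8.8, 13.5+9.2, 8.3+5.7] = [2.100,22.700,14.000]
diag = √(21.8²+22.2²+18.7²) = √1317.77 = 36.301

min=[-19.700,0.500,-4.700] max=[2.100,22.700,14.000] diag=36.301


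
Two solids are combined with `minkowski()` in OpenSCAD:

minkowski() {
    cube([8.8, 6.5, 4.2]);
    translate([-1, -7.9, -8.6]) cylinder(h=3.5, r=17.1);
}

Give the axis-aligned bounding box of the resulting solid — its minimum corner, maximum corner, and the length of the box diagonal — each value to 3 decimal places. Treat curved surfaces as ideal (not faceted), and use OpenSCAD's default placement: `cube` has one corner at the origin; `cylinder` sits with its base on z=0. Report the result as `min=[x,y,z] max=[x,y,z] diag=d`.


min=[-18.100,-25.000,-8.600] max=[24.900,15.700,-0.900] diag=59.706

A = translate([-1, -7.9, -8.6]) cylinder(h=3.5, r=17.1) → bbox [-18.1,-25,-8.6] .. [16.1,9.2,-5.1]
B = cube([8.8, 6.5, 4.2]) → bbox [0,0,0] .. [8.8,6.5,4.2]
lo = A.lo+B.lo = [-18.1+0, -25+0, -8.6+0] = [-18.100,-25.000,-8.600]
hi = A.hi+B.hi = [16.1+8.8, 9.2+6.5, -5.1+4.2] = [24.900,15.700,-0.900]
diag = √(43²+40.7²+7.7²) = √3564.78 = 59.706


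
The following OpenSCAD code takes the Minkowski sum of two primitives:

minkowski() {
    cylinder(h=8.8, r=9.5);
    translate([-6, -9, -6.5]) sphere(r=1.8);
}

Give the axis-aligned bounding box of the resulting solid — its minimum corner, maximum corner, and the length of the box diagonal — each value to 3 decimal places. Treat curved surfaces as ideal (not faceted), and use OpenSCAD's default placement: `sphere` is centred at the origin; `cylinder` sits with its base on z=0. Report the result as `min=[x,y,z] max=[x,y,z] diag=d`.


A = translate([-6, -9, -6.5]) sphere(r=1.8) → bbox [-7.8,-10.8,-8.3] .. [-4.2,-7.2,-4.7]
B = cylinder(h=8.8, r=9.5) → bbox [-9.5,-9.5,0] .. [9.5,9.5,8.8]
lo = A.lo+B.lo = [-7.8-9.5, -10.8-9.5, -8.3+0] = [-17.300,-20.300,-8.300]
hi = A.hi+B.hi = [-4.2+9.5, -7.2+9.5, -4.7+8.8] = [5.300,2.300,4.100]
diag = √(22.6²+22.6²+12.4²) = √1175.28 = 34.282

min=[-17.300,-20.300,-8.300] max=[5.300,2.300,4.100] diag=34.282


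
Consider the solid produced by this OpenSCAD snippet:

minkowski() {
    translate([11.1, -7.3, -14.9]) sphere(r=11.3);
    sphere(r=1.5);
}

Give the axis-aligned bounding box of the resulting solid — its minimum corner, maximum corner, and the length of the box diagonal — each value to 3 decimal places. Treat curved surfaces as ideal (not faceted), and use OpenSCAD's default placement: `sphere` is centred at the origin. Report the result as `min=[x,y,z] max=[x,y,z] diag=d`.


min=[-1.700,-20.100,-27.700] max=[23.900,5.500,-2.100] diag=44.341

A = translate([11.1, -7.3, -14.9]) sphere(r=11.3) → bbox [-0.2,-18.6,-26.2] .. [22.4,4,-3.6]
B = sphere(r=1.5) → bbox [-1.5,-1.5,-1.5] .. [1.5,1.5,1.5]
lo = A.lo+B.lo = [-0.2-1.5, -18.6-1.5, -26.2-1.5] = [-1.700,-20.100,-27.700]
hi = A.hi+B.hi = [22.4+1.5, 4+1.5, -3.6+1.5] = [23.900,5.500,-2.100]
diag = √(25.6²+25.6²+25.6²) = √1966.08 = 44.341


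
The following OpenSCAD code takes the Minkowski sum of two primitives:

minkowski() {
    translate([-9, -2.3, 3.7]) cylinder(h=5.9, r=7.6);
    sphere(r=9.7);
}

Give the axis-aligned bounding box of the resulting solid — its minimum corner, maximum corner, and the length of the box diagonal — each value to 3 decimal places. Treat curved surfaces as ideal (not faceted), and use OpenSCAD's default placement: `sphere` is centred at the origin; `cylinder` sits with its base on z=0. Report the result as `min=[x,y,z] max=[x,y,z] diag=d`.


A = translate([-9, -2.3, 3.7]) cylinder(h=5.9, r=7.6) → bbox [-16.6,-9.9,3.7] .. [-1.4,5.3,9.6]
B = sphere(r=9.7) → bbox [-9.7,-9.7,-9.7] .. [9.7,9.7,9.7]
lo = A.lo+B.lo = [-16.6-9.7, -9.9-9.7, 3.7-9.7] = [-26.300,-19.600,-6.000]
hi = A.hi+B.hi = [-1.4+9.7, 5.3+9.7, 9.6+9.7] = [8.300,15.000,19.300]
diag = √(34.6²+34.6²+25.3²) = √3034.41 = 55.085

min=[-26.300,-19.600,-6.000] max=[8.300,15.000,19.300] diag=55.085


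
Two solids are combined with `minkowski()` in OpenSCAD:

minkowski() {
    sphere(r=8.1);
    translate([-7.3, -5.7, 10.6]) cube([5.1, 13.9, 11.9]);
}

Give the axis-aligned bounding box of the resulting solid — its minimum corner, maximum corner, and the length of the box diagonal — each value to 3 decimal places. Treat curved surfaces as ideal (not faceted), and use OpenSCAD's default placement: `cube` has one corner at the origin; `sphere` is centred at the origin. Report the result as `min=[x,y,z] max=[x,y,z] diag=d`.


A = translate([-7.3, -5.7, 10.6]) cube([5.1, 13.9, 11.9]) → bbox [-7.3,-5.7,10.6] .. [-2.2,8.2,22.5]
B = sphere(r=8.1) → bbox [-8.1,-8.1,-8.1] .. [8.1,8.1,8.1]
lo = A.lo+B.lo = [-7.3-8.1, -5.7-8.1, 10.6-8.1] = [-15.400,-13.800,2.500]
hi = A.hi+B.hi = [-2.2+8.1, 8.2+8.1, 22.5+8.1] = [5.900,16.300,30.600]
diag = √(21.3²+30.1²+28.1²) = √2149.31 = 46.361

min=[-15.400,-13.800,2.500] max=[5.900,16.300,30.600] diag=46.361


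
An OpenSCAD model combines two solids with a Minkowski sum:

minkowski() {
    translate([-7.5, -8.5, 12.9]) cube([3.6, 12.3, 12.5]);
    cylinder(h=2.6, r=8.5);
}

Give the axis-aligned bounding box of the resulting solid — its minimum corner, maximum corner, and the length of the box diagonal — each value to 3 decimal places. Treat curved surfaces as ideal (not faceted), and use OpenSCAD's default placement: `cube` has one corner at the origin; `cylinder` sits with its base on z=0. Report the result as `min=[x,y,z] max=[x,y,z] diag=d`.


A = translate([-7.5, -8.5, 12.9]) cube([3.6, 12.3, 12.5]) → bbox [-7.5,-8.5,12.9] .. [-3.9,3.8,25.4]
B = cylinder(h=2.6, r=8.5) → bbox [-8.5,-8.5,0] .. [8.5,8.5,2.6]
lo = A.lo+B.lo = [-7.5-8.5, -8.5-8.5, 12.9+0] = [-16.000,-17.000,12.900]
hi = A.hi+B.hi = [-3.9+8.5, 3.8+8.5, 25.4+2.6] = [4.600,12.300,28.000]
diag = √(20.6²+29.3²+15.1²) = √1510.86 = 38.870

min=[-16.000,-17.000,12.900] max=[4.600,12.300,28.000] diag=38.870


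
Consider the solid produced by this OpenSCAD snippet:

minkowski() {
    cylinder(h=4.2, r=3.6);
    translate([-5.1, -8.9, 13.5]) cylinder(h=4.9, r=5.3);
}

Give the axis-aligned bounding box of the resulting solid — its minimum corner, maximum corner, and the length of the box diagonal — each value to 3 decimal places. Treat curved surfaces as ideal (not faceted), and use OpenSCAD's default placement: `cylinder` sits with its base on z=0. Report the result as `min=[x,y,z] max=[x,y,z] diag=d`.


min=[-14.000,-17.800,13.500] max=[3.800,0.000,22.600] diag=26.767

A = translate([-5.1, -8.9, 13.5]) cylinder(h=4.9, r=5.3) → bbox [-10.4,-14.2,13.5] .. [0.2,-3.6,18.4]
B = cylinder(h=4.2, r=3.6) → bbox [-3.6,-3.6,0] .. [3.6,3.6,4.2]
lo = A.lo+B.lo = [-10.4-3.6, -14.2-3.6, 13.5+0] = [-14.000,-17.800,13.500]
hi = A.hi+B.hi = [0.2+3.6, -3.6+3.6, 18.4+4.2] = [3.800,0.000,22.600]
diag = √(17.8²+17.8²+9.1²) = √716.49 = 26.767


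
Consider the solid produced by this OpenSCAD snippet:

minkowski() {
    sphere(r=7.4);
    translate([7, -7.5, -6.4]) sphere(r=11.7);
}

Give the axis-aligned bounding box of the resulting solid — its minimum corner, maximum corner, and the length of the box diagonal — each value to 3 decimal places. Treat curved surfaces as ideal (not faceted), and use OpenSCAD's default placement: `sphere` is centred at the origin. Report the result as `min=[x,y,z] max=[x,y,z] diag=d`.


A = translate([7, -7.5, -6.4]) sphere(r=11.7) → bbox [-4.7,-19.2,-18.1] .. [18.7,4.2,5.3]
B = sphere(r=7.4) → bbox [-7.4,-7.4,-7.4] .. [7.4,7.4,7.4]
lo = A.lo+B.lo = [-4.7-7.4, -19.2-7.4, -18.1-7.4] = [-12.100,-26.600,-25.500]
hi = A.hi+B.hi = [18.7+7.4, 4.2+7.4, 5.3+7.4] = [26.100,11.600,12.700]
diag = √(38.2²+38.2²+38.2²) = √4377.72 = 66.164

min=[-12.100,-26.600,-25.500] max=[26.100,11.600,12.700] diag=66.164


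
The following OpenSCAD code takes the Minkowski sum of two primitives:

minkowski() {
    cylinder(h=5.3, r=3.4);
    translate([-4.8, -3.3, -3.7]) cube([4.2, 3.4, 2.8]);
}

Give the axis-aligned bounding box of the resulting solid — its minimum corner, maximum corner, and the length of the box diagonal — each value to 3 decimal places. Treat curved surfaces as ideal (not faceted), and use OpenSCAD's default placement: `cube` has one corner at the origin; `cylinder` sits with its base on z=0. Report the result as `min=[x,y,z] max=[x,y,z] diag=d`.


min=[-8.200,-6.700,-3.700] max=[2.800,3.500,4.400] diag=17.048

A = translate([-4.8, -3.3, -3.7]) cube([4.2, 3.4, 2.8]) → bbox [-4.8,-3.3,-3.7] .. [-0.6,0.1,-0.9]
B = cylinder(h=5.3, r=3.4) → bbox [-3.4,-3.4,0] .. [3.4,3.4,5.3]
lo = A.lo+B.lo = [-4.8-3.4, -3.3-3.4, -3.7+0] = [-8.200,-6.700,-3.700]
hi = A.hi+B.hi = [-0.6+3.4, 0.1+3.4, -0.9+5.3] = [2.800,3.500,4.400]
diag = √(11²+10.2²+8.1²) = √290.65 = 17.048


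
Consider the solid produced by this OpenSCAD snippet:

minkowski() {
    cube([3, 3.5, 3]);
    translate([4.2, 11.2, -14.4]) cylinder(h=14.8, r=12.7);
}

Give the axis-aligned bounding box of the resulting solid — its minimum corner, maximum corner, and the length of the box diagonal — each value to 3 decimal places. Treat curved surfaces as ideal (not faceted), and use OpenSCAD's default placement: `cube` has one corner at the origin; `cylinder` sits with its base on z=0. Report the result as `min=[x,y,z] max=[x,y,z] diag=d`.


min=[-8.500,-1.500,-14.400] max=[19.900,27.400,3.400] diag=44.256

A = translate([4.2, 11.2, -14.4]) cylinder(h=14.8, r=12.7) → bbox [-8.5,-1.5,-14.4] .. [16.9,23.9,0.4]
B = cube([3, 3.5, 3]) → bbox [0,0,0] .. [3,3.5,3]
lo = A.lo+B.lo = [-8.5+0, -1.5+0, -14.4+0] = [-8.500,-1.500,-14.400]
hi = A.hi+B.hi = [16.9+3, 23.9+3.5, 0.4+3] = [19.900,27.400,3.400]
diag = √(28.4²+28.9²+17.8²) = √1958.61 = 44.256


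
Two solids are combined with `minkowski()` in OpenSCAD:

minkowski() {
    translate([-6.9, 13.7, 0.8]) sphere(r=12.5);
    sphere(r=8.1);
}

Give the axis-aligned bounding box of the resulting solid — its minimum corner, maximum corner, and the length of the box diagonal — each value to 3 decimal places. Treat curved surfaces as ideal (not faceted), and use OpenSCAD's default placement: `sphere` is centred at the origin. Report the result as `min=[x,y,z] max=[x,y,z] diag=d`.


A = translate([-6.9, 13.7, 0.8]) sphere(r=12.5) → bbox [-19.4,1.2,-11.7] .. [5.6,26.2,13.3]
B = sphere(r=8.1) → bbox [-8.1,-8.1,-8.1] .. [8.1,8.1,8.1]
lo = A.lo+B.lo = [-19.4-8.1, 1.2-8.1, -11.7-8.1] = [-27.500,-6.900,-19.800]
hi = A.hi+B.hi = [5.6+8.1, 26.2+8.1, 13.3+8.1] = [13.700,34.300,21.400]
diag = √(41.2²+41.2²+41.2²) = √5092.32 = 71.360

min=[-27.500,-6.900,-19.800] max=[13.700,34.300,21.400] diag=71.360


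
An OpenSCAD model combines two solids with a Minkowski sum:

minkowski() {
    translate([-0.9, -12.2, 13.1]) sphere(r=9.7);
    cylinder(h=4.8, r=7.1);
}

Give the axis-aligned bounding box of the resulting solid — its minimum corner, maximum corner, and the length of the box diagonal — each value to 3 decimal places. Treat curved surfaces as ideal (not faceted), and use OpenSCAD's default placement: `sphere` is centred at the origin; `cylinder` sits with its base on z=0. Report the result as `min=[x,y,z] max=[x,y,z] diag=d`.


A = translate([-0.9, -12.2, 13.1]) sphere(r=9.7) → bbox [-10.6,-21.9,3.4] .. [8.8,-2.5,22.8]
B = cylinder(h=4.8, r=7.1) → bbox [-7.1,-7.1,0] .. [7.1,7.1,4.8]
lo = A.lo+B.lo = [-10.6-7.1, -21.9-7.1, 3.4+0] = [-17.700,-29.000,3.400]
hi = A.hi+B.hi = [8.8+7.1, -2.5+7.1, 22.8+4.8] = [15.900,4.600,27.600]
diag = √(33.6²+33.6²+24.2²) = √2843.56 = 53.325

min=[-17.700,-29.000,3.400] max=[15.900,4.600,27.600] diag=53.325


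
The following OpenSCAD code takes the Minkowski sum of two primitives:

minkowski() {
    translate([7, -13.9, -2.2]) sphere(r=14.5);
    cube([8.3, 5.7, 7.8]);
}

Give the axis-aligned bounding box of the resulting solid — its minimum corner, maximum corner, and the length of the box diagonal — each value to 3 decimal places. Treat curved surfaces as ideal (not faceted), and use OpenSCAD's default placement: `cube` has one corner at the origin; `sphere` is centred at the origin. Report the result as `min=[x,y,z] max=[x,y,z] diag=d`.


A = translate([7, -13.9, -2.2]) sphere(r=14.5) → bbox [-7.5,-28.4,-16.7] .. [21.5,0.6,12.3]
B = cube([8.3, 5.7, 7.8]) → bbox [0,0,0] .. [8.3,5.7,7.8]
lo = A.lo+B.lo = [-7.5+0, -28.4+0, -16.7+0] = [-7.500,-28.400,-16.700]
hi = A.hi+B.hi = [21.5+8.3, 0.6+5.7, 12.3+7.8] = [29.800,6.300,20.100]
diag = √(37.3²+34.7²+36.8²) = √3949.62 = 62.846

min=[-7.500,-28.400,-16.700] max=[29.800,6.300,20.100] diag=62.846


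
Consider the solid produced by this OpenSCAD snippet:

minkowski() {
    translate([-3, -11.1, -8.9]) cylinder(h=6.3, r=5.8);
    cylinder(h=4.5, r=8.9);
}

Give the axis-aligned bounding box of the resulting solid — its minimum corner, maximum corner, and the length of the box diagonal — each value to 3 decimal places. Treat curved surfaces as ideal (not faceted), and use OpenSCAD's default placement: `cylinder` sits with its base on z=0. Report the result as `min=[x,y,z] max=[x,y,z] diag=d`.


min=[-17.700,-25.800,-8.900] max=[11.700,3.600,1.900] diag=42.958

A = translate([-3, -11.1, -8.9]) cylinder(h=6.3, r=5.8) → bbox [-8.8,-16.9,-8.9] .. [2.8,-5.3,-2.6]
B = cylinder(h=4.5, r=8.9) → bbox [-8.9,-8.9,0] .. [8.9,8.9,4.5]
lo = A.lo+B.lo = [-8.8-8.9, -16.9-8.9, -8.9+0] = [-17.700,-25.800,-8.900]
hi = A.hi+B.hi = [2.8+8.9, -5.3+8.9, -2.6+4.5] = [11.700,3.600,1.900]
diag = √(29.4²+29.4²+10.8²) = √1845.36 = 42.958


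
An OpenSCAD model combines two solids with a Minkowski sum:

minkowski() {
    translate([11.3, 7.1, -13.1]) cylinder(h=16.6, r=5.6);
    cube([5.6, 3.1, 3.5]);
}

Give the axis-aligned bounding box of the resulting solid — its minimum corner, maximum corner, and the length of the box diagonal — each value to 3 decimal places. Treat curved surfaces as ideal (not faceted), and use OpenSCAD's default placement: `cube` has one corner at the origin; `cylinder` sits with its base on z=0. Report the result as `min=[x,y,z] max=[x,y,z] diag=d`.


A = translate([11.3, 7.1, -13.1]) cylinder(h=16.6, r=5.6) → bbox [5.7,1.5,-13.1] .. [16.9,12.7,3.5]
B = cube([5.6, 3.1, 3.5]) → bbox [0,0,0] .. [5.6,3.1,3.5]
lo = A.lo+B.lo = [5.7+0, 1.5+0, -13.1+0] = [5.700,1.500,-13.100]
hi = A.hi+B.hi = [16.9+5.6, 12.7+3.1, 3.5+3.5] = [22.500,15.800,7.000]
diag = √(16.8²+14.3²+20.1²) = √890.74 = 29.845

min=[5.700,1.500,-13.100] max=[22.500,15.800,7.000] diag=29.845


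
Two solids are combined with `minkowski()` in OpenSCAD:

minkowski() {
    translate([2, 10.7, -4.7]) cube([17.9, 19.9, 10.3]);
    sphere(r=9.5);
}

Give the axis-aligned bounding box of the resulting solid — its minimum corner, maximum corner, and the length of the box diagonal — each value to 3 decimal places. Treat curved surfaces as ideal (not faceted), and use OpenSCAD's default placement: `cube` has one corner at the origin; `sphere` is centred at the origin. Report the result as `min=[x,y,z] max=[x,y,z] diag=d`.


A = translate([2, 10.7, -4.7]) cube([17.9, 19.9, 10.3]) → bbox [2,10.7,-4.7] .. [19.9,30.6,5.6]
B = sphere(r=9.5) → bbox [-9.5,-9.5,-9.5] .. [9.5,9.5,9.5]
lo = A.lo+B.lo = [2-9.5, 10.7-9.5, -4.7-9.5] = [-7.500,1.200,-14.200]
hi = A.hi+B.hi = [19.9+9.5, 30.6+9.5, 5.6+9.5] = [29.400,40.100,15.100]
diag = √(36.9²+38.9²+29.3²) = √3733.31 = 61.101

min=[-7.500,1.200,-14.200] max=[29.400,40.100,15.100] diag=61.101


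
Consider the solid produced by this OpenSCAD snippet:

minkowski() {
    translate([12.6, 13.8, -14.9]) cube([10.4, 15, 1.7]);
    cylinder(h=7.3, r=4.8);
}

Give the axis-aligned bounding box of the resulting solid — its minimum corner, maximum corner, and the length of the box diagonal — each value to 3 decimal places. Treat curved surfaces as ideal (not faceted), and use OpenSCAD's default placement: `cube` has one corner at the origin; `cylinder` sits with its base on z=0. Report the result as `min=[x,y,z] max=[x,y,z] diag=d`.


min=[7.800,9.000,-14.900] max=[27.800,33.600,-5.900] diag=32.957

A = translate([12.6, 13.8, -14.9]) cube([10.4, 15, 1.7]) → bbox [12.6,13.8,-14.9] .. [23,28.8,-13.2]
B = cylinder(h=7.3, r=4.8) → bbox [-4.8,-4.8,0] .. [4.8,4.8,7.3]
lo = A.lo+B.lo = [12.6-4.8, 13.8-4.8, -14.9+0] = [7.800,9.000,-14.900]
hi = A.hi+B.hi = [23+4.8, 28.8+4.8, -13.2+7.3] = [27.800,33.600,-5.900]
diag = √(20²+24.6²+9²) = √1086.16 = 32.957


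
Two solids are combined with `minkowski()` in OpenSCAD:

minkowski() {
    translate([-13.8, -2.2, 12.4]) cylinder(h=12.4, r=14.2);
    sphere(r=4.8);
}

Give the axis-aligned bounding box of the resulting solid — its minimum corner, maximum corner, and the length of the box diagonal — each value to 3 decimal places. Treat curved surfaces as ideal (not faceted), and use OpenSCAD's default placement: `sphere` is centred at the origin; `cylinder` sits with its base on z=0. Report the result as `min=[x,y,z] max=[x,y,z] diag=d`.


min=[-32.800,-21.200,7.600] max=[5.200,16.800,29.600] diag=58.069

A = translate([-13.8, -2.2, 12.4]) cylinder(h=12.4, r=14.2) → bbox [-28,-16.4,12.4] .. [0.4,12,24.8]
B = sphere(r=4.8) → bbox [-4.8,-4.8,-4.8] .. [4.8,4.8,4.8]
lo = A.lo+B.lo = [-28-4.8, -16.4-4.8, 12.4-4.8] = [-32.800,-21.200,7.600]
hi = A.hi+B.hi = [0.4+4.8, 12+4.8, 24.8+4.8] = [5.200,16.800,29.600]
diag = √(38²+38²+22²) = √3372 = 58.069


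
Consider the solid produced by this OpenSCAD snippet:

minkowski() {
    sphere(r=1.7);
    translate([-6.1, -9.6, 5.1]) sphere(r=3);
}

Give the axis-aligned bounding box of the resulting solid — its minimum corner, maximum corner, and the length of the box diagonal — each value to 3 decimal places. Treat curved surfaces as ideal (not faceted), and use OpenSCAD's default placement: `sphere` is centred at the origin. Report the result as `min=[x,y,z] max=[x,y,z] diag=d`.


A = translate([-6.1, -9.6, 5.1]) sphere(r=3) → bbox [-9.1,-12.6,2.1] .. [-3.1,-6.6,8.1]
B = sphere(r=1.7) → bbox [-1.7,-1.7,-1.7] .. [1.7,1.7,1.7]
lo = A.lo+B.lo = [-9.1-1.7, -12.6-1.7, 2.1-1.7] = [-10.800,-14.300,0.400]
hi = A.hi+B.hi = [-3.1+1.7, -6.6+1.7, 8.1+1.7] = [-1.400,-4.900,9.800]
diag = √(9.4²+9.4²+9.4²) = √265.08 = 16.281

min=[-10.800,-14.300,0.400] max=[-1.400,-4.900,9.800] diag=16.281


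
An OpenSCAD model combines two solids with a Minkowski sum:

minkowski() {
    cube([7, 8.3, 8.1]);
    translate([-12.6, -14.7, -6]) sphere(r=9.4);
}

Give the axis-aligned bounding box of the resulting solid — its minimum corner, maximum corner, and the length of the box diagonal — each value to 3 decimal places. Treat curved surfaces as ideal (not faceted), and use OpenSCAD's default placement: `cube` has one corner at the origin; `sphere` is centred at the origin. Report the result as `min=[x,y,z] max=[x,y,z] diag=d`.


A = translate([-12.6, -14.7, -6]) sphere(r=9.4) → bbox [-22,-24.1,-15.4] .. [-3.2,-5.3,3.4]
B = cube([7, 8.3, 8.1]) → bbox [0,0,0] .. [7,8.3,8.1]
lo = A.lo+B.lo = [-22+0, -24.1+0, -15.4+0] = [-22.000,-24.100,-15.400]
hi = A.hi+B.hi = [-3.2+7, -5.3+8.3, 3.4+8.1] = [3.800,3.000,11.500]
diag = √(25.8²+27.1²+26.9²) = √2123.66 = 46.083

min=[-22.000,-24.100,-15.400] max=[3.800,3.000,11.500] diag=46.083


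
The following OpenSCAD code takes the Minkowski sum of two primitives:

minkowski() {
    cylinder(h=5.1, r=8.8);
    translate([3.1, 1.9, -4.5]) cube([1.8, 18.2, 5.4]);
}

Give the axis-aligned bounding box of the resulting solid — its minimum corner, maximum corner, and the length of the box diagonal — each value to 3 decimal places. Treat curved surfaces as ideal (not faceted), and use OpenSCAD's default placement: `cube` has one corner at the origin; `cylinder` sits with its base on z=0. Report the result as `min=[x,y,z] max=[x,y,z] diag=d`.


A = translate([3.1, 1.9, -4.5]) cube([1.8, 18.2, 5.4]) → bbox [3.1,1.9,-4.5] .. [4.9,20.1,0.9]
B = cylinder(h=5.1, r=8.8) → bbox [-8.8,-8.8,0] .. [8.8,8.8,5.1]
lo = A.lo+B.lo = [3.1-8.8, 1.9-8.8, -4.5+0] = [-5.700,-6.900,-4.500]
hi = A.hi+B.hi = [4.9+8.8, 20.1+8.8, 0.9+5.1] = [13.700,28.900,6.000]
diag = √(19.4²+35.8²+10.5²) = √1768.25 = 42.051

min=[-5.700,-6.900,-4.500] max=[13.700,28.900,6.000] diag=42.051


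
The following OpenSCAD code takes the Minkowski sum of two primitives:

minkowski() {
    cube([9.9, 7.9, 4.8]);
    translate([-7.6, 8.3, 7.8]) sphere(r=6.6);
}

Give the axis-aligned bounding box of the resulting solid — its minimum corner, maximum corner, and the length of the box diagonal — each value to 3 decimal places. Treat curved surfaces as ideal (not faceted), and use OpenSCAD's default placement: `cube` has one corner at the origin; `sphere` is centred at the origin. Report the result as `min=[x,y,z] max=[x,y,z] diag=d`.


min=[-14.200,1.700,1.200] max=[8.900,22.800,19.200] diag=36.095

A = translate([-7.6, 8.3, 7.8]) sphere(r=6.6) → bbox [-14.2,1.7,1.2] .. [-1,14.9,14.4]
B = cube([9.9, 7.9, 4.8]) → bbox [0,0,0] .. [9.9,7.9,4.8]
lo = A.lo+B.lo = [-14.2+0, 1.7+0, 1.2+0] = [-14.200,1.700,1.200]
hi = A.hi+B.hi = [-1+9.9, 14.9+7.9, 14.4+4.8] = [8.900,22.800,19.200]
diag = √(23.1²+21.1²+18²) = √1302.82 = 36.095


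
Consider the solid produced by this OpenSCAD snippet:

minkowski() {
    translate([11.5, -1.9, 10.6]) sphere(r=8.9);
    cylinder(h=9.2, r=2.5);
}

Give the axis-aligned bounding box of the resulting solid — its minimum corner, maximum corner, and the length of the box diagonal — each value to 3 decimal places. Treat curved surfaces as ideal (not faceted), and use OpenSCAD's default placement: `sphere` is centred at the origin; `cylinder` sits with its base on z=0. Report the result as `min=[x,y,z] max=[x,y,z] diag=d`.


A = translate([11.5, -1.9, 10.6]) sphere(r=8.9) → bbox [2.6,-10.8,1.7] .. [20.4,7,19.5]
B = cylinder(h=9.2, r=2.5) → bbox [-2.5,-2.5,0] .. [2.5,2.5,9.2]
lo = A.lo+B.lo = [2.6-2.5, -10.8-2.5, 1.7+0] = [0.100,-13.300,1.700]
hi = A.hi+B.hi = [20.4+2.5, 7+2.5, 19.5+9.2] = [22.900,9.500,28.700]
diag = √(22.8²+22.8²+27²) = √1768.68 = 42.056

min=[0.100,-13.300,1.700] max=[22.900,9.500,28.700] diag=42.056


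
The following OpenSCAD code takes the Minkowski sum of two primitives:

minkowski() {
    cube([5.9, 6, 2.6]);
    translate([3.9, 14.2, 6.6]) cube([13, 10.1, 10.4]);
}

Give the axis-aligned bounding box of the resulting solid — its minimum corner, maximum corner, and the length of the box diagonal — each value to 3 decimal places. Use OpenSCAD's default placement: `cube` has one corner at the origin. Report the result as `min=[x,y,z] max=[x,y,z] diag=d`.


A = translate([3.9, 14.2, 6.6]) cube([13, 10.1, 10.4]) → bbox [3.9,14.2,6.6] .. [16.9,24.3,17]
B = cube([5.9, 6, 2.6]) → bbox [0,0,0] .. [5.9,6,2.6]
lo = A.lo+B.lo = [3.9+0, 14.2+0, 6.6+0] = [3.900,14.200,6.600]
hi = A.hi+B.hi = [16.9+5.9, 24.3+6, 17+2.6] = [22.800,30.300,19.600]
diag = √(18.9²+16.1²+13²) = √785.42 = 28.025

min=[3.900,14.200,6.600] max=[22.800,30.300,19.600] diag=28.025


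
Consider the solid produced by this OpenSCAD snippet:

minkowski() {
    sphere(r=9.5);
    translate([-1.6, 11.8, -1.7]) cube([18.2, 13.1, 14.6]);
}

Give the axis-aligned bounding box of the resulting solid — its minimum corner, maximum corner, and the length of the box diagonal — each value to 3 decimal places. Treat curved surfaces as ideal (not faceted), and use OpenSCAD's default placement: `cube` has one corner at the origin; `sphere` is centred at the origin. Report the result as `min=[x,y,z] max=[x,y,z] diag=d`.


min=[-11.100,2.300,-11.200] max=[26.100,34.400,22.400] diag=59.525

A = translate([-1.6, 11.8, -1.7]) cube([18.2, 13.1, 14.6]) → bbox [-1.6,11.8,-1.7] .. [16.6,24.9,12.9]
B = sphere(r=9.5) → bbox [-9.5,-9.5,-9.5] .. [9.5,9.5,9.5]
lo = A.lo+B.lo = [-1.6-9.5, 11.8-9.5, -1.7-9.5] = [-11.100,2.300,-11.200]
hi = A.hi+B.hi = [16.6+9.5, 24.9+9.5, 12.9+9.5] = [26.100,34.400,22.400]
diag = √(37.2²+32.1²+33.6²) = √3543.21 = 59.525


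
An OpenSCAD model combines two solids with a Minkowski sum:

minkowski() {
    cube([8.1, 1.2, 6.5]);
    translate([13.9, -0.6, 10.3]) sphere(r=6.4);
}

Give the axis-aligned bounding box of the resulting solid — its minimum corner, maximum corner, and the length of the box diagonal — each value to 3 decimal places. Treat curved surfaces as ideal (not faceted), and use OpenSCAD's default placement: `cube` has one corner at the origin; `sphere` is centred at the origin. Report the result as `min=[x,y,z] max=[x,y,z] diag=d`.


min=[7.500,-7.000,3.900] max=[28.400,7.000,23.200] diag=31.706

A = translate([13.9, -0.6, 10.3]) sphere(r=6.4) → bbox [7.5,-7,3.9] .. [20.3,5.8,16.7]
B = cube([8.1, 1.2, 6.5]) → bbox [0,0,0] .. [8.1,1.2,6.5]
lo = A.lo+B.lo = [7.5+0, -7+0, 3.9+0] = [7.500,-7.000,3.900]
hi = A.hi+B.hi = [20.3+8.1, 5.8+1.2, 16.7+6.5] = [28.400,7.000,23.200]
diag = √(20.9²+14²+19.3²) = √1005.3 = 31.706


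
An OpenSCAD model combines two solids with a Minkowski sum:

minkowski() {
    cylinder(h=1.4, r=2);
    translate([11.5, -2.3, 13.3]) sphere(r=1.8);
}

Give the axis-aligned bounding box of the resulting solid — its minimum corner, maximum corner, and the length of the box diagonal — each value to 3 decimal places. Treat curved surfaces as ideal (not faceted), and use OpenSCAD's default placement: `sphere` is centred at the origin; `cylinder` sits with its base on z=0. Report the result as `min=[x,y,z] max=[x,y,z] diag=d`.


A = translate([11.5, -2.3, 13.3]) sphere(r=1.8) → bbox [9.7,-4.1,11.5] .. [13.3,-0.5,15.1]
B = cylinder(h=1.4, r=2) → bbox [-2,-2,0] .. [2,2,1.4]
lo = A.lo+B.lo = [9.7-2, -4.1-2, 11.5+0] = [7.700,-6.100,11.500]
hi = A.hi+B.hi = [13.3+2, -0.5+2, 15.1+1.4] = [15.300,1.500,16.500]
diag = √(7.6²+7.6²+5²) = √140.52 = 11.854

min=[7.700,-6.100,11.500] max=[15.300,1.500,16.500] diag=11.854


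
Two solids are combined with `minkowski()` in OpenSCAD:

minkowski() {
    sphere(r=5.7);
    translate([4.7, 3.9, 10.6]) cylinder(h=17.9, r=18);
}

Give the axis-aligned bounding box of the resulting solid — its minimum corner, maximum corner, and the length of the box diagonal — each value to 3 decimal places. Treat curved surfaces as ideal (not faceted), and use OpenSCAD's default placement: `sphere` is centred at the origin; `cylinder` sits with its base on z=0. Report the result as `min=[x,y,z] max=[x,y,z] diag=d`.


A = translate([4.7, 3.9, 10.6]) cylinder(h=17.9, r=18) → bbox [-13.3,-14.1,10.6] .. [22.7,21.9,28.5]
B = sphere(r=5.7) → bbox [-5.7,-5.7,-5.7] .. [5.7,5.7,5.7]
lo = A.lo+B.lo = [-13.3-5.7, -14.1-5.7, 10.6-5.7] = [-19.000,-19.800,4.900]
hi = A.hi+B.hi = [22.7+5.7, 21.9+5.7, 28.5+5.7] = [28.400,27.600,34.200]
diag = √(47.4²+47.4²+29.3²) = √5352.01 = 73.157

min=[-19.000,-19.800,4.900] max=[28.400,27.600,34.200] diag=73.157


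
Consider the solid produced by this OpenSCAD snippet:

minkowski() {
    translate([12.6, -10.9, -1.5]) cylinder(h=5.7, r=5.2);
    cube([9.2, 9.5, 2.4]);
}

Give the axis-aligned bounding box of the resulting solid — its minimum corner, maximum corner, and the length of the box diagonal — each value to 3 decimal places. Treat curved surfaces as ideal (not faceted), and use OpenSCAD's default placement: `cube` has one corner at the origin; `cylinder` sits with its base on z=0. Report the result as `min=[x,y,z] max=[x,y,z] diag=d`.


min=[7.400,-16.100,-1.500] max=[27.000,3.800,6.600] diag=29.082

A = translate([12.6, -10.9, -1.5]) cylinder(h=5.7, r=5.2) → bbox [7.4,-16.1,-1.5] .. [17.8,-5.7,4.2]
B = cube([9.2, 9.5, 2.4]) → bbox [0,0,0] .. [9.2,9.5,2.4]
lo = A.lo+B.lo = [7.4+0, -16.1+0, -1.5+0] = [7.400,-16.100,-1.500]
hi = A.hi+B.hi = [17.8+9.2, -5.7+9.5, 4.2+2.4] = [27.000,3.800,6.600]
diag = √(19.6²+19.9²+8.1²) = √845.78 = 29.082


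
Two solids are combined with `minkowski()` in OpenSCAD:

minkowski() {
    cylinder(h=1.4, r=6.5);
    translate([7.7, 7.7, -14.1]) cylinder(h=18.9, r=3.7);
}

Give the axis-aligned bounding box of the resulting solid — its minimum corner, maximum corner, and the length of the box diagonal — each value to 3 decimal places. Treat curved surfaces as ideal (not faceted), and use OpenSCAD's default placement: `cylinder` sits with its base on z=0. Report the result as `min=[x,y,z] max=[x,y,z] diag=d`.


A = translate([7.7, 7.7, -14.1]) cylinder(h=18.9, r=3.7) → bbox [4,4,-14.1] .. [11.4,11.4,4.8]
B = cylinder(h=1.4, r=6.5) → bbox [-6.5,-6.5,0] .. [6.5,6.5,1.4]
lo = A.lo+B.lo = [4-6.5, 4-6.5, -14.1+0] = [-2.500,-2.500,-14.100]
hi = A.hi+B.hi = [11.4+6.5, 11.4+6.5, 4.8+1.4] = [17.900,17.900,6.200]
diag = √(20.4²+20.4²+20.3²) = √1244.41 = 35.276

min=[-2.500,-2.500,-14.100] max=[17.900,17.900,6.200] diag=35.276


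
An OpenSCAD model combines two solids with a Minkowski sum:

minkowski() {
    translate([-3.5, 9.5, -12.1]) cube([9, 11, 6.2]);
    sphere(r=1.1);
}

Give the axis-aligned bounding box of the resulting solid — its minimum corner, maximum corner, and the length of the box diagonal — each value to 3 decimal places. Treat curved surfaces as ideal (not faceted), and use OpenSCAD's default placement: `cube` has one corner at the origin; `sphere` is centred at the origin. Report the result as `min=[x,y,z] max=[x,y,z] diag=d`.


min=[-4.600,8.400,-13.200] max=[6.600,21.600,-4.800] diag=19.242

A = translate([-3.5, 9.5, -12.1]) cube([9, 11, 6.2]) → bbox [-3.5,9.5,-12.1] .. [5.5,20.5,-5.9]
B = sphere(r=1.1) → bbox [-1.1,-1.1,-1.1] .. [1.1,1.1,1.1]
lo = A.lo+B.lo = [-3.5-1.1, 9.5-1.1, -12.1-1.1] = [-4.600,8.400,-13.200]
hi = A.hi+B.hi = [5.5+1.1, 20.5+1.1, -5.9+1.1] = [6.600,21.600,-4.800]
diag = √(11.2²+13.2²+8.4²) = √370.24 = 19.242


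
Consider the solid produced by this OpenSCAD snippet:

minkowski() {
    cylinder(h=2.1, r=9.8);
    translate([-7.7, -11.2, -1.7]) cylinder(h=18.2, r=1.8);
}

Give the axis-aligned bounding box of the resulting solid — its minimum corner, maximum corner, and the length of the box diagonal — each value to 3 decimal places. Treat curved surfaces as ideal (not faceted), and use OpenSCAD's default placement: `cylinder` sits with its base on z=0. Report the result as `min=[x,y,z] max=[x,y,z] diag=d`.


A = translate([-7.7, -11.2, -1.7]) cylinder(h=18.2, r=1.8) → bbox [-9.5,-13,-1.7] .. [-5.9,-9.4,16.5]
B = cylinder(h=2.1, r=9.8) → bbox [-9.8,-9.8,0] .. [9.8,9.8,2.1]
lo = A.lo+B.lo = [-9.5-9.8, -13-9.8, -1.7+0] = [-19.300,-22.800,-1.700]
hi = A.hi+B.hi = [-5.9+9.8, -9.4+9.8, 16.5+2.1] = [3.900,0.400,18.600]
diag = √(23.2²+23.2²+20.3²) = √1488.57 = 38.582

min=[-19.300,-22.800,-1.700] max=[3.900,0.400,18.600] diag=38.582


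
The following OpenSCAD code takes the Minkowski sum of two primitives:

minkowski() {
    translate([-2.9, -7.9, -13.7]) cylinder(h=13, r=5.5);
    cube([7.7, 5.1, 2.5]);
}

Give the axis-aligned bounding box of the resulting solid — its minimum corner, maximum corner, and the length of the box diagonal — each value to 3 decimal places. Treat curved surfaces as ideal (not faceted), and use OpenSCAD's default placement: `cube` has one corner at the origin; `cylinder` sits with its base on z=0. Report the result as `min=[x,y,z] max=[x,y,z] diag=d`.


A = translate([-2.9, -7.9, -13.7]) cylinder(h=13, r=5.5) → bbox [-8.4,-13.4,-13.7] .. [2.6,-2.4,-0.7]
B = cube([7.7, 5.1, 2.5]) → bbox [0,0,0] .. [7.7,5.1,2.5]
lo = A.lo+B.lo = [-8.4+0, -13.4+0, -13.7+0] = [-8.400,-13.400,-13.700]
hi = A.hi+B.hi = [2.6+7.7, -2.4+5.1, -0.7+2.5] = [10.300,2.700,1.800]
diag = √(18.7²+16.1²+15.5²) = √849.15 = 29.140

min=[-8.400,-13.400,-13.700] max=[10.300,2.700,1.800] diag=29.140


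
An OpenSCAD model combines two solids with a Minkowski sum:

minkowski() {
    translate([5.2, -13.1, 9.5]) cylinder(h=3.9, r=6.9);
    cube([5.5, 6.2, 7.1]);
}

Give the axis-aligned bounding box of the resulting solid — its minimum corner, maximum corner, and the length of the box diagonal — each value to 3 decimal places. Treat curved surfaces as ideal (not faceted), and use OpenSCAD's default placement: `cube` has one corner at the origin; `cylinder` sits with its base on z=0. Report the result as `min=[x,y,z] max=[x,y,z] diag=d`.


A = translate([5.2, -13.1, 9.5]) cylinder(h=3.9, r=6.9) → bbox [-1.7,-20,9.5] .. [12.1,-6.2,13.4]
B = cube([5.5, 6.2, 7.1]) → bbox [0,0,0] .. [5.5,6.2,7.1]
lo = A.lo+B.lo = [-1.7+0, -20+0, 9.5+0] = [-1.700,-20.000,9.500]
hi = A.hi+B.hi = [12.1+5.5, -6.2+6.2, 13.4+7.1] = [17.600,0.000,20.500]
diag = √(19.3²+20²+11²) = √893.49 = 29.891

min=[-1.700,-20.000,9.500] max=[17.600,0.000,20.500] diag=29.891


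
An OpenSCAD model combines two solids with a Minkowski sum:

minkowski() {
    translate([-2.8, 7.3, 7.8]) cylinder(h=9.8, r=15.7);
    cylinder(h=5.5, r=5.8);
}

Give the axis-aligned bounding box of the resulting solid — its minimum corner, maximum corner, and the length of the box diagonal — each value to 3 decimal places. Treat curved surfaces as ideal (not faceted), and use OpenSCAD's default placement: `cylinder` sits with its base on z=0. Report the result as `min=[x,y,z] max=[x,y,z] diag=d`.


A = translate([-2.8, 7.3, 7.8]) cylinder(h=9.8, r=15.7) → bbox [-18.5,-8.4,7.8] .. [12.9,23,17.6]
B = cylinder(h=5.5, r=5.8) → bbox [-5.8,-5.8,0] .. [5.8,5.8,5.5]
lo = A.lo+B.lo = [-18.5-5.8, -8.4-5.8, 7.8+0] = [-24.300,-14.200,7.800]
hi = A.hi+B.hi = [12.9+5.8, 23+5.8, 17.6+5.5] = [18.700,28.800,23.100]
diag = √(43²+43²+15.3²) = √3932.09 = 62.706

min=[-24.300,-14.200,7.800] max=[18.700,28.800,23.100] diag=62.706


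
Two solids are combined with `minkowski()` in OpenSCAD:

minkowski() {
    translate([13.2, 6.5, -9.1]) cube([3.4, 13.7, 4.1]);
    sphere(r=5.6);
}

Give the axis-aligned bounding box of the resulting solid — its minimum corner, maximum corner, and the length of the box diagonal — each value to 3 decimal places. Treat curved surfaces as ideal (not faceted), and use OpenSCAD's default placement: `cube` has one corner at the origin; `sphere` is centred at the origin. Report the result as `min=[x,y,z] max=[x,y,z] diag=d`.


min=[7.600,0.900,-14.700] max=[22.200,25.800,0.600] diag=32.669

A = translate([13.2, 6.5, -9.1]) cube([3.4, 13.7, 4.1]) → bbox [13.2,6.5,-9.1] .. [16.6,20.2,-5]
B = sphere(r=5.6) → bbox [-5.6,-5.6,-5.6] .. [5.6,5.6,5.6]
lo = A.lo+B.lo = [13.2-5.6, 6.5-5.6, -9.1-5.6] = [7.600,0.900,-14.700]
hi = A.hi+B.hi = [16.6+5.6, 20.2+5.6, -5+5.6] = [22.200,25.800,0.600]
diag = √(14.6²+24.9²+15.3²) = √1067.26 = 32.669


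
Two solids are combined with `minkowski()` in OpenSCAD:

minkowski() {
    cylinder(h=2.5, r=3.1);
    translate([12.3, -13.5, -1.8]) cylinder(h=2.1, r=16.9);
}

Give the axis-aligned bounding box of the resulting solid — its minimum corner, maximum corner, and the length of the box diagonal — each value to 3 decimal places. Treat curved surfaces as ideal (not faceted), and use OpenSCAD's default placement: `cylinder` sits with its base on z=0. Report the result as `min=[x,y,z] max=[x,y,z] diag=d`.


min=[-7.700,-33.500,-1.800] max=[32.300,6.500,2.800] diag=56.755

A = translate([12.3, -13.5, -1.8]) cylinder(h=2.1, r=16.9) → bbox [-4.6,-30.4,-1.8] .. [29.2,3.4,0.3]
B = cylinder(h=2.5, r=3.1) → bbox [-3.1,-3.1,0] .. [3.1,3.1,2.5]
lo = A.lo+B.lo = [-4.6-3.1, -30.4-3.1, -1.8+0] = [-7.700,-33.500,-1.800]
hi = A.hi+B.hi = [29.2+3.1, 3.4+3.1, 0.3+2.5] = [32.300,6.500,2.800]
diag = √(40²+40²+4.6²) = √3221.16 = 56.755


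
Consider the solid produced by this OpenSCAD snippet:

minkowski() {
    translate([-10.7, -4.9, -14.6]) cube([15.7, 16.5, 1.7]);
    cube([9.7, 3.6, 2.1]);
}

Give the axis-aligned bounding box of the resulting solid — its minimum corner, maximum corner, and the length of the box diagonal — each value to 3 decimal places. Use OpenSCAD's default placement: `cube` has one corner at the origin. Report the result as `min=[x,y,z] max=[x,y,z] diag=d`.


min=[-10.700,-4.900,-14.600] max=[14.700,15.200,-10.800] diag=32.613

A = translate([-10.7, -4.9, -14.6]) cube([15.7, 16.5, 1.7]) → bbox [-10.7,-4.9,-14.6] .. [5,11.6,-12.9]
B = cube([9.7, 3.6, 2.1]) → bbox [0,0,0] .. [9.7,3.6,2.1]
lo = A.lo+B.lo = [-10.7+0, -4.9+0, -14.6+0] = [-10.700,-4.900,-14.600]
hi = A.hi+B.hi = [5+9.7, 11.6+3.6, -12.9+2.1] = [14.700,15.200,-10.800]
diag = √(25.4²+20.1²+3.8²) = √1063.61 = 32.613


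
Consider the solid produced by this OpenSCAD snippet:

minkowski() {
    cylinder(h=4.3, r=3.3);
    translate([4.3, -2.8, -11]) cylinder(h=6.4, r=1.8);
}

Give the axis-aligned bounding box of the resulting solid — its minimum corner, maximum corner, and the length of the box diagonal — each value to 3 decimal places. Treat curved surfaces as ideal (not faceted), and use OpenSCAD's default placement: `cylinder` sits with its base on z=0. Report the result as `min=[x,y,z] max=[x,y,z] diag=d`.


min=[-0.800,-7.900,-11.000] max=[9.400,2.300,-0.300] diag=17.960

A = translate([4.3, -2.8, -11]) cylinder(h=6.4, r=1.8) → bbox [2.5,-4.6,-11] .. [6.1,-1,-4.6]
B = cylinder(h=4.3, r=3.3) → bbox [-3.3,-3.3,0] .. [3.3,3.3,4.3]
lo = A.lo+B.lo = [2.5-3.3, -4.6-3.3, -11+0] = [-0.800,-7.900,-11.000]
hi = A.hi+B.hi = [6.1+3.3, -1+3.3, -4.6+4.3] = [9.400,2.300,-0.300]
diag = √(10.2²+10.2²+10.7²) = √322.57 = 17.960


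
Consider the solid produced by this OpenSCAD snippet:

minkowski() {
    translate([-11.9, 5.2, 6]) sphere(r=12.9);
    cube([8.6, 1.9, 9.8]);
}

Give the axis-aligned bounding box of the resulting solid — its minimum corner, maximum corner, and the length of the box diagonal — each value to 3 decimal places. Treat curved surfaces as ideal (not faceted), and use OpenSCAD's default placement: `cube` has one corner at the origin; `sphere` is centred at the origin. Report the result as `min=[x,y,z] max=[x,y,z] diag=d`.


A = translate([-11.9, 5.2, 6]) sphere(r=12.9) → bbox [-24.8,-7.7,-6.9] .. [1,18.1,18.9]
B = cube([8.6, 1.9, 9.8]) → bbox [0,0,0] .. [8.6,1.9,9.8]
lo = A.lo+B.lo = [-24.8+0, -7.7+0, -6.9+0] = [-24.800,-7.700,-6.900]
hi = A.hi+B.hi = [1+8.6, 18.1+1.9, 18.9+9.8] = [9.600,20.000,28.700]
diag = √(34.4²+27.7²+35.6²) = √3218.01 = 56.728

min=[-24.800,-7.700,-6.900] max=[9.600,20.000,28.700] diag=56.728


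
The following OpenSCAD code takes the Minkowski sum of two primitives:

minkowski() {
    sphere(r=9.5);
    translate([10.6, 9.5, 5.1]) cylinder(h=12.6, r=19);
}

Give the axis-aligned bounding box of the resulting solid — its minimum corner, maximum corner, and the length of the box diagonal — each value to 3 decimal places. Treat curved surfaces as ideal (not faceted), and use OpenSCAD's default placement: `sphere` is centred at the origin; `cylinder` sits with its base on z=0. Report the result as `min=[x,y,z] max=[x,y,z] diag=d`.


A = translate([10.6, 9.5, 5.1]) cylinder(h=12.6, r=19) → bbox [-8.4,-9.5,5.1] .. [29.6,28.5,17.7]
B = sphere(r=9.5) → bbox [-9.5,-9.5,-9.5] .. [9.5,9.5,9.5]
lo = A.lo+B.lo = [-8.4-9.5, -9.5-9.5, 5.1-9.5] = [-17.900,-19.000,-4.400]
hi = A.hi+B.hi = [29.6+9.5, 28.5+9.5, 17.7+9.5] = [39.100,38.000,27.200]
diag = √(57²+57²+31.6²) = √7496.56 = 86.583

min=[-17.900,-19.000,-4.400] max=[39.100,38.000,27.200] diag=86.583
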